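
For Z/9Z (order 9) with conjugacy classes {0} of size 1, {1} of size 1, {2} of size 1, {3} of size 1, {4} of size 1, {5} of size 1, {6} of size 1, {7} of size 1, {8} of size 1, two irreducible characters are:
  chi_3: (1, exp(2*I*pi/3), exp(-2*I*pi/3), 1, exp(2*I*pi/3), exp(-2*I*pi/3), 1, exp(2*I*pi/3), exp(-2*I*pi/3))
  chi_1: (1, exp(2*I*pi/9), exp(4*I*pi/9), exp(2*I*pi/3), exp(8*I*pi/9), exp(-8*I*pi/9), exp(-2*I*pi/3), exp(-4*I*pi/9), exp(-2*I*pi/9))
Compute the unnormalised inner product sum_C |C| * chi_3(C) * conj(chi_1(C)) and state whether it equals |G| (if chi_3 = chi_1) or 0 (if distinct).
Sum = 0; so <chi_3, chi_1> = 0 (distinct irreducibles are orthogonal).

Working: Compute term by term over conjugacy classes (|C| * chi_3(C) * conj(chi_1(C))):
  1*(1)*conj(1) + 1*(exp(2*I*pi/3))*conj(exp(2*I*pi/9)) + 1*(exp(-2*I*pi/3))*conj(exp(4*I*pi/9)) + 1*(1)*conj(exp(2*I*pi/3)) + 1*(exp(2*I*pi/3))*conj(exp(8*I*pi/9)) + 1*(exp(-2*I*pi/3))*conj(exp(-8*I*pi/9)) + 1*(1)*conj(exp(-2*I*pi/3)) + 1*(exp(2*I*pi/3))*conj(exp(-4*I*pi/9)) + 1*(exp(-2*I*pi/3))*conj(exp(-2*I*pi/9))
  = (1) + (exp(4*I*pi/9)) + (exp(8*I*pi/9)) + (exp(-2*I*pi/3)) + (exp(-2*I*pi/9)) + (exp(2*I*pi/9)) + (exp(2*I*pi/3)) + (exp(-8*I*pi/9)) + (exp(-4*I*pi/9))
  = 0.
(Exp terms are combined using exp(i*s)*conj(exp(i*t)) = exp(i*(s-t)), and sums of them are collapsed using the identity that for every m > 1 the m distinct m-th roots of unity sum to 0, e.g. 1 + exp(2*I*pi/3) + exp(-2*I*pi/3) = 0.)
Dividing by |G| = 9 gives 0/9 = 0, matching the row-orthogonality relation <chi_3, chi_1> = [chi_3 = chi_1].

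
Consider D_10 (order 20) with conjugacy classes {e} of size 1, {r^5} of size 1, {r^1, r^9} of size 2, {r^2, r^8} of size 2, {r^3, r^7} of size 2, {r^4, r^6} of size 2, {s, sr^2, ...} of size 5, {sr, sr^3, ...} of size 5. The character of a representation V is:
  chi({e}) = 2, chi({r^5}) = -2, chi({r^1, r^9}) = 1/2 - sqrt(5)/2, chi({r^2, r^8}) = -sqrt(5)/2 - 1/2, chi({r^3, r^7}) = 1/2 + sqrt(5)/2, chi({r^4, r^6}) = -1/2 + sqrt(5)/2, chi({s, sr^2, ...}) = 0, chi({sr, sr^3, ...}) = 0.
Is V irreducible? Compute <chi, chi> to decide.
Irreducible: <chi, chi> = 1.

Solution. <chi, chi> = (1/|G|) sum_C |C| * |chi(C)|^2 = (1/20)[1*|2|^2 + 1*|-2|^2 + 2*|1/2 - sqrt(5)/2|^2 + 2*|-sqrt(5)/2 - 1/2|^2 + 2*|1/2 + sqrt(5)/2|^2 + 2*|-1/2 + sqrt(5)/2|^2 + 5*|0|^2 + 5*|0|^2]
  = (1/20)[(4) + (4) + (3 - sqrt(5)) + (sqrt(5) + 3) + (sqrt(5) + 3) + (3 - sqrt(5)) + (0) + (0)] = 20/20 = 1.
A character is irreducible iff <chi, chi> = 1, so this representation is irreducible.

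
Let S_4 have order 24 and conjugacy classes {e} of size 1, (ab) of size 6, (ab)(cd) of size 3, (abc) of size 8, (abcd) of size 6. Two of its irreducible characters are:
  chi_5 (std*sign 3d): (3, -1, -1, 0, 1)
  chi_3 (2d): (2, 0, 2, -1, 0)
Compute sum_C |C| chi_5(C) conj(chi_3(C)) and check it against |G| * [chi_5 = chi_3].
Sum = 0; so <chi_5, chi_3> = 0 (distinct irreducibles are orthogonal).

Why: Compute term by term over conjugacy classes (|C| * chi_5(C) * conj(chi_3(C))):
  1*(3)*conj(2) + 6*(-1)*conj(0) + 3*(-1)*conj(2) + 8*(0)*conj(-1) + 6*(1)*conj(0)
  = (6) + (0) + (-6) + (0) + (0)
  = 0.
Dividing by |G| = 24 gives 0/24 = 0, matching the row-orthogonality relation <chi_5, chi_3> = [chi_5 = chi_3].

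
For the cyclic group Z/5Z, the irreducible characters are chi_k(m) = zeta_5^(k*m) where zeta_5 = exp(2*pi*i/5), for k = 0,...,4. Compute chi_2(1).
chi_2(1) = zeta_5^2 = exp(4*I*pi/5)

chi_2(1) = zeta_5^(2*1) = zeta_5^2. Since zeta_5^5 = 1, this equals zeta_5^2 = exp(2*pi*i*2/5) = exp(4*I*pi/5).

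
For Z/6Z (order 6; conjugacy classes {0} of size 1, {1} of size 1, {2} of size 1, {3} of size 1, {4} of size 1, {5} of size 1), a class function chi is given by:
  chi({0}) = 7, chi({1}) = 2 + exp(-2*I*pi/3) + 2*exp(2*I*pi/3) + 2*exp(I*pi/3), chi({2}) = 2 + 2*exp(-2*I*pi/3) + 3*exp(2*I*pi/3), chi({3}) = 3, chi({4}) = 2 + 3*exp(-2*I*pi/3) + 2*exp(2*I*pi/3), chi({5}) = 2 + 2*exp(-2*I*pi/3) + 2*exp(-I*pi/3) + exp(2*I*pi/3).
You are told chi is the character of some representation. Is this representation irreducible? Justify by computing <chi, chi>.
Not irreducible (reducible): <chi, chi> = 13 > 1.

Proof sketch: <chi, chi> = (1/|G|) sum_C |C| * |chi(C)|^2 = (1/6)[1*|7|^2 + 1*|2 + exp(-2*I*pi/3) + 2*exp(2*I*pi/3) + 2*exp(I*pi/3)|^2 + 1*|2 + 2*exp(-2*I*pi/3) + 3*exp(2*I*pi/3)|^2 + 1*|3|^2 + 1*|2 + 3*exp(-2*I*pi/3) + 2*exp(2*I*pi/3)|^2 + 1*|2 + 2*exp(-2*I*pi/3) + 2*exp(-I*pi/3) + exp(2*I*pi/3)|^2]
  = (1/6)[(49) + (9) + (1) + (9) + (1) + (9)] = 78/6 = 13.
(Exp terms are combined using exp(i*s)*conj(exp(i*t)) = exp(i*(s-t)), and sums of them are collapsed using the identity that for every m > 1 the m distinct m-th roots of unity sum to 0, e.g. 1 + exp(2*I*pi/3) + exp(-2*I*pi/3) = 0.)
A character is irreducible iff <chi, chi> = 1, so this representation is reducible.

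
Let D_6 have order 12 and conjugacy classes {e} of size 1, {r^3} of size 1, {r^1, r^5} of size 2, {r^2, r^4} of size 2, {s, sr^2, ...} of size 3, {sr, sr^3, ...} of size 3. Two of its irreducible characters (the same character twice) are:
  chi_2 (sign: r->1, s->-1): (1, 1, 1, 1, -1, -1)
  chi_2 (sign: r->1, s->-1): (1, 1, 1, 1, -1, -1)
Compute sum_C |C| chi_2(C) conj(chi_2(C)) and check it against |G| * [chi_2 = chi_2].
Sum = 12 = |G| = 12; so <chi_2, chi_2> = 1 (norm-1 confirms irreducibility).

Justification: Compute term by term over conjugacy classes (|C| * chi_2(C) * conj(chi_2(C))):
  1*(1)*conj(1) + 1*(1)*conj(1) + 2*(1)*conj(1) + 2*(1)*conj(1) + 3*(-1)*conj(-1) + 3*(-1)*conj(-1)
  = (1) + (1) + (2) + (2) + (3) + (3)
  = 12.
Dividing by |G| = 12 gives 12/12 = 1, matching the row-orthogonality relation <chi_2, chi_2> = [chi_2 = chi_2].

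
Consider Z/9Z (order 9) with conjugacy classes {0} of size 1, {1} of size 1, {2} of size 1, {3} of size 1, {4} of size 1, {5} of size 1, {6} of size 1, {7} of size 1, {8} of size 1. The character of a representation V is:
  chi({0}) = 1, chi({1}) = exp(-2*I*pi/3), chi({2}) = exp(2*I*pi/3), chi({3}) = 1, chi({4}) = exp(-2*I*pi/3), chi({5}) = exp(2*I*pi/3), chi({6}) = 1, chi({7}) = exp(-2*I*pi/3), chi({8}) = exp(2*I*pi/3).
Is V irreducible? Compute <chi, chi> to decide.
Irreducible: <chi, chi> = 1.

Details: <chi, chi> = (1/|G|) sum_C |C| * |chi(C)|^2 = (1/9)[1*|1|^2 + 1*|exp(-2*I*pi/3)|^2 + 1*|exp(2*I*pi/3)|^2 + 1*|1|^2 + 1*|exp(-2*I*pi/3)|^2 + 1*|exp(2*I*pi/3)|^2 + 1*|1|^2 + 1*|exp(-2*I*pi/3)|^2 + 1*|exp(2*I*pi/3)|^2]
  = (1/9)[(1) + (1) + (1) + (1) + (1) + (1) + (1) + (1) + (1)] = 9/9 = 1.
(Exp terms are combined using exp(i*s)*conj(exp(i*t)) = exp(i*(s-t)), and sums of them are collapsed using the identity that for every m > 1 the m distinct m-th roots of unity sum to 0, e.g. 1 + exp(2*I*pi/3) + exp(-2*I*pi/3) = 0.)
A character is irreducible iff <chi, chi> = 1, so this representation is irreducible.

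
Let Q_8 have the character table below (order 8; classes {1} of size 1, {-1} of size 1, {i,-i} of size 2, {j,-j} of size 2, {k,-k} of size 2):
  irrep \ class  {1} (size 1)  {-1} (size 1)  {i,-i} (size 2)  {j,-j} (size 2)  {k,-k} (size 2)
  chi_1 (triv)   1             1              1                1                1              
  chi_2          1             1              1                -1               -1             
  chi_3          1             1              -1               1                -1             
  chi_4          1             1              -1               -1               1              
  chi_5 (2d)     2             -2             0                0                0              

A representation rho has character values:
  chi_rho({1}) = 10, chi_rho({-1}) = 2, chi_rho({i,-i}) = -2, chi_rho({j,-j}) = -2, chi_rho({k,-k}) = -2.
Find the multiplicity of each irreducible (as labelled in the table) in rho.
Multiplicities: chi_1: 0, chi_2: 2, chi_3: 2, chi_4: 2, chi_5: 2.

Proof sketch: Use <chi_rho, chi> = (1/|G|) sum_C |C| * chi_rho(C) * conj(chi(C)) with |G| = 8 for each irreducible chi in the table:
  <chi_rho, chi_1> = (1/8)[1*(10)*conj(1) + 1*(2)*conj(1) + 2*(-2)*conj(1) + 2*(-2)*conj(1) + 2*(-2)*conj(1)]
      = (1/8)[(10) + (2) + (-4) + (-4) + (-4)] = 0/8 = 0
  <chi_rho, chi_2> = (1/8)[1*(10)*conj(1) + 1*(2)*conj(1) + 2*(-2)*conj(1) + 2*(-2)*conj(-1) + 2*(-2)*conj(-1)]
      = (1/8)[(10) + (2) + (-4) + (4) + (4)] = 16/8 = 2
  <chi_rho, chi_3> = (1/8)[1*(10)*conj(1) + 1*(2)*conj(1) + 2*(-2)*conj(-1) + 2*(-2)*conj(1) + 2*(-2)*conj(-1)]
      = (1/8)[(10) + (2) + (4) + (-4) + (4)] = 16/8 = 2
  <chi_rho, chi_4> = (1/8)[1*(10)*conj(1) + 1*(2)*conj(1) + 2*(-2)*conj(-1) + 2*(-2)*conj(-1) + 2*(-2)*conj(1)]
      = (1/8)[(10) + (2) + (4) + (4) + (-4)] = 16/8 = 2
  <chi_rho, chi_5> = (1/8)[1*(10)*conj(2) + 1*(2)*conj(-2) + 2*(-2)*conj(0) + 2*(-2)*conj(0) + 2*(-2)*conj(0)]
      = (1/8)[(20) + (-4) + (0) + (0) + (0)] = 16/8 = 2
Dimension check: dim(rho) = sum (mult * dim) = 0*1 + 2*1 + 2*1 + 2*1 + 2*2 = 10 = chi_rho(e) = 10.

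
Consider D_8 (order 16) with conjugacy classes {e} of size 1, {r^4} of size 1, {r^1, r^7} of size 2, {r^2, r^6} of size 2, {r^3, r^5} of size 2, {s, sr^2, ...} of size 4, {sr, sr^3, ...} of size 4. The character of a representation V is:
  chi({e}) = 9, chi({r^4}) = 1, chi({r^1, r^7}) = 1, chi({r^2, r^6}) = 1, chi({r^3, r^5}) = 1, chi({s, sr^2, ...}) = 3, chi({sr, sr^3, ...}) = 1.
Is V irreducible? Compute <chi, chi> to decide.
Not irreducible (reducible): <chi, chi> = 8 > 1.

Working: <chi, chi> = (1/|G|) sum_C |C| * |chi(C)|^2 = (1/16)[1*|9|^2 + 1*|1|^2 + 2*|1|^2 + 2*|1|^2 + 2*|1|^2 + 4*|3|^2 + 4*|1|^2]
  = (1/16)[(81) + (1) + (2) + (2) + (2) + (36) + (4)] = 128/16 = 8.
A character is irreducible iff <chi, chi> = 1, so this representation is reducible.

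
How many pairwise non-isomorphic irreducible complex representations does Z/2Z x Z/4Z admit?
8

Explanation: The number of irreducible complex representations of a finite group equals its number of conjugacy classes. Z/2Z x Z/4Z is abelian of order 8, so every element is its own conjugacy class: 8 classes, so Z/2Z x Z/4Z (order 8) has exactly 8 irreducible complex representations.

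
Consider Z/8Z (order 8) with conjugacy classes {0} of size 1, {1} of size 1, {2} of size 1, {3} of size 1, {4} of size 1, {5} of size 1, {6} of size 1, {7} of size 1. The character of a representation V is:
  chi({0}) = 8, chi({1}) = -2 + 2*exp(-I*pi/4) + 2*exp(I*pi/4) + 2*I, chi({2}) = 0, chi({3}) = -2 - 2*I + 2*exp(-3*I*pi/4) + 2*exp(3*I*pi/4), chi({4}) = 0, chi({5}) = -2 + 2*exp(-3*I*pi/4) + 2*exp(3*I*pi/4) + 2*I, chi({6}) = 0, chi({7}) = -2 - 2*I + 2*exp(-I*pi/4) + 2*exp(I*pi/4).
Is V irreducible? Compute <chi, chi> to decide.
Not irreducible (reducible): <chi, chi> = 16 > 1.

Derivation: <chi, chi> = (1/|G|) sum_C |C| * |chi(C)|^2 = (1/8)[1*|8|^2 + 1*|-2 + 2*exp(-I*pi/4) + 2*exp(I*pi/4) + 2*I|^2 + 1*|0|^2 + 1*|-2 - 2*I + 2*exp(-3*I*pi/4) + 2*exp(3*I*pi/4)|^2 + 1*|0|^2 + 1*|-2 + 2*exp(-3*I*pi/4) + 2*exp(3*I*pi/4) + 2*I|^2 + 1*|0|^2 + 1*|-2 - 2*I + 2*exp(-I*pi/4) + 2*exp(I*pi/4)|^2]
  = (1/8)[(64) + (16 - 8*exp(I*pi/4) - 8*exp(-I*pi/4)) + (0) + (16 - 8*exp(3*I*pi/4) - 8*exp(-3*I*pi/4)) + (0) + (16 - 8*exp(3*I*pi/4) - 8*exp(-3*I*pi/4)) + (0) + (16 - 8*exp(I*pi/4) - 8*exp(-I*pi/4))] = 128/8 = 16.
(Exp terms are combined using exp(i*s)*conj(exp(i*t)) = exp(i*(s-t)), and sums of them are collapsed using the identity that for every m > 1 the m distinct m-th roots of unity sum to 0, e.g. 1 + exp(2*I*pi/3) + exp(-2*I*pi/3) = 0.)
A character is irreducible iff <chi, chi> = 1, so this representation is reducible.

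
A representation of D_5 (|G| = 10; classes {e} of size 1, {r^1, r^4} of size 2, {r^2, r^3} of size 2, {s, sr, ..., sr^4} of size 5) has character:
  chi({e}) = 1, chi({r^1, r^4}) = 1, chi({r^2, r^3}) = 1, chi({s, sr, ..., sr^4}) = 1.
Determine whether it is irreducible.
Irreducible: <chi, chi> = 1.

<chi, chi> = (1/|G|) sum_C |C| * |chi(C)|^2 = (1/10)[1*|1|^2 + 2*|1|^2 + 2*|1|^2 + 5*|1|^2]
  = (1/10)[(1) + (2) + (2) + (5)] = 10/10 = 1.
A character is irreducible iff <chi, chi> = 1, so this representation is irreducible.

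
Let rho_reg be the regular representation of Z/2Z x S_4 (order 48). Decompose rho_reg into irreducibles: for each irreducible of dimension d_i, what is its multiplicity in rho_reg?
Each irreducible V_i of dimension d_i appears with multiplicity d_i, i.e. rho_reg = (direct sum over all irreducibles V_i) d_i V_i. The irreducible dimensions for Z/2Z x S_4 are 1, 1, 1, 1, 2, 2, 3, 3, 3, 3: 4 irreducibles of dimension 1, each with multiplicity 1; 2 irreducibles of dimension 2, each with multiplicity 2; 4 irreducibles of dimension 3, each with multiplicity 3. Total dimension 4*1*1 + 2*2*2 + 4*3*3 = 48 = |G|.

Reasoning: General theorem: in the regular representation of a finite group G, each irreducible appears with multiplicity equal to its dimension. Check: dim(rho_reg) = sum d_i^2 = 1 + 1 + 1 + 1 + 4 + 4 + 9 + 9 + 9 + 9 = 48 = |G|.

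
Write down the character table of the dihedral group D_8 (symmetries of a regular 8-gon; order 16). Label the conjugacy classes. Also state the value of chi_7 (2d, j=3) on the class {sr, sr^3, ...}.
Conjugacy classes: {e} of size 1, {r^4} of size 1, {r^1, r^7} of size 2, {r^2, r^6} of size 2, {r^3, r^5} of size 2, {s, sr^2, ...} of size 4, {sr, sr^3, ...} of size 4.
Character table:
  irrep \ class              {e} (size 1)  {r^4} (size 1)  {r^1, r^7} (size 2)  {r^2, r^6} (size 2)  {r^3, r^5} (size 2)  {s, sr^2, ...} (size 4)  {sr, sr^3, ...} (size 4)
  chi_1 (triv)               1             1               1                    1                    1                    1                        1                       
  chi_2 (sign: r->1, s->-1)  1             1               1                    1                    1                    -1                       -1                      
  chi_3 (r->-1, s->1)        1             1               -1                   1                    -1                   1                        -1                      
  chi_4 (r->-1, s->-1)       1             1               -1                   1                    -1                   -1                       1                       
  chi_5 (2d, j=1)            2             -2              sqrt(2)              0                    -sqrt(2)             0                        0                       
  chi_6 (2d, j=2)            2             2               0                    -2                   0                    0                        0                       
  chi_7 (2d, j=3)            2             -2              -sqrt(2)             0                    sqrt(2)              0                        0                       

Spot check: chi_7 (2d, j=3) on {sr, sr^3, ...} = 0.

Details: D_8 has order 2*8 = 16 with 7 conjugacy classes, hence 7 irreducibles. Sum of squared dims 1 + 1 + 1 + 1 + 4 + 4 + 4 = 16 = |G|. Linear characters come from the abelianisation; the 2-dimensional irreps have character r^k -> 2*cos(2*pi*j*k/8), reflections -> 0.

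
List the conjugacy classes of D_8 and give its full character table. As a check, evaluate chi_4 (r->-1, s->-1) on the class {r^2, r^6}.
Conjugacy classes: {e} of size 1, {r^4} of size 1, {r^1, r^7} of size 2, {r^2, r^6} of size 2, {r^3, r^5} of size 2, {s, sr^2, ...} of size 4, {sr, sr^3, ...} of size 4.
Character table:
  irrep \ class              {e} (size 1)  {r^4} (size 1)  {r^1, r^7} (size 2)  {r^2, r^6} (size 2)  {r^3, r^5} (size 2)  {s, sr^2, ...} (size 4)  {sr, sr^3, ...} (size 4)
  chi_1 (triv)               1             1               1                    1                    1                    1                        1                       
  chi_2 (sign: r->1, s->-1)  1             1               1                    1                    1                    -1                       -1                      
  chi_3 (r->-1, s->1)        1             1               -1                   1                    -1                   1                        -1                      
  chi_4 (r->-1, s->-1)       1             1               -1                   1                    -1                   -1                       1                       
  chi_5 (2d, j=1)            2             -2              sqrt(2)              0                    -sqrt(2)             0                        0                       
  chi_6 (2d, j=2)            2             2               0                    -2                   0                    0                        0                       
  chi_7 (2d, j=3)            2             -2              -sqrt(2)             0                    sqrt(2)              0                        0                       

Spot check: chi_4 (r->-1, s->-1) on {r^2, r^6} = 1.

D_8 has order 2*8 = 16 with 7 conjugacy classes, hence 7 irreducibles. Sum of squared dims 1 + 1 + 1 + 1 + 4 + 4 + 4 = 16 = |G|. Linear characters come from the abelianisation; the 2-dimensional irreps have character r^k -> 2*cos(2*pi*j*k/8), reflections -> 0.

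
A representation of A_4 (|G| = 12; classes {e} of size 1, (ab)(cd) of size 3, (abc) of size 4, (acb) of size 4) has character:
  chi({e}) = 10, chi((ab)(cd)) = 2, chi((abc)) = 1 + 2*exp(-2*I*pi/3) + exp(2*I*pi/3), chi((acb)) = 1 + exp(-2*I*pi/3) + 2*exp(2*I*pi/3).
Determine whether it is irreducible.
Not irreducible (reducible): <chi, chi> = 10 > 1.

Solution. <chi, chi> = (1/|G|) sum_C |C| * |chi(C)|^2 = (1/12)[1*|10|^2 + 3*|2|^2 + 4*|1 + 2*exp(-2*I*pi/3) + exp(2*I*pi/3)|^2 + 4*|1 + exp(-2*I*pi/3) + 2*exp(2*I*pi/3)|^2]
  = (1/12)[(100) + (12) + (4) + (4)] = 120/12 = 10.
(Exp terms are combined using exp(i*s)*conj(exp(i*t)) = exp(i*(s-t)), and sums of them are collapsed using the identity that for every m > 1 the m distinct m-th roots of unity sum to 0, e.g. 1 + exp(2*I*pi/3) + exp(-2*I*pi/3) = 0.)
A character is irreducible iff <chi, chi> = 1, so this representation is reducible.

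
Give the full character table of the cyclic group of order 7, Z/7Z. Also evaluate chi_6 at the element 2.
Character table of Z/7Z (irreps indexed chi_0,...,chi_6 with chi_k(m) = zeta_7^(k*m), zeta_7 = exp(2*pi*i/7)):
  irrep \ class  {0} (size 1)  {1} (size 1)    {2} (size 1)    {3} (size 1)    {4} (size 1)    {5} (size 1)    {6} (size 1)  
  chi_0          1             1               1               1               1               1               1             
  chi_1          1             exp(2*I*pi/7)   exp(4*I*pi/7)   exp(6*I*pi/7)   exp(-6*I*pi/7)  exp(-4*I*pi/7)  exp(-2*I*pi/7)
  chi_2          1             exp(4*I*pi/7)   exp(-6*I*pi/7)  exp(-2*I*pi/7)  exp(2*I*pi/7)   exp(6*I*pi/7)   exp(-4*I*pi/7)
  chi_3          1             exp(6*I*pi/7)   exp(-2*I*pi/7)  exp(4*I*pi/7)   exp(-4*I*pi/7)  exp(2*I*pi/7)   exp(-6*I*pi/7)
  chi_4          1             exp(-6*I*pi/7)  exp(2*I*pi/7)   exp(-4*I*pi/7)  exp(4*I*pi/7)   exp(-2*I*pi/7)  exp(6*I*pi/7) 
  chi_5          1             exp(-4*I*pi/7)  exp(6*I*pi/7)   exp(2*I*pi/7)   exp(-2*I*pi/7)  exp(-6*I*pi/7)  exp(4*I*pi/7) 
  chi_6          1             exp(-2*I*pi/7)  exp(-4*I*pi/7)  exp(-6*I*pi/7)  exp(6*I*pi/7)   exp(4*I*pi/7)   exp(2*I*pi/7) 

Spot check: chi_6(2) = zeta_7^(6*2) = zeta_7^12 = exp(-4*I*pi/7).

Z/7Z is abelian, so all 7 irreducible complex representations are 1-dimensional. They are given by chi_k(m) = zeta_7^(k*m) for k = 0,...,6. Row orthogonality: sum_m chi_k(m) conj(chi_l(m)) = 7 * [k = l].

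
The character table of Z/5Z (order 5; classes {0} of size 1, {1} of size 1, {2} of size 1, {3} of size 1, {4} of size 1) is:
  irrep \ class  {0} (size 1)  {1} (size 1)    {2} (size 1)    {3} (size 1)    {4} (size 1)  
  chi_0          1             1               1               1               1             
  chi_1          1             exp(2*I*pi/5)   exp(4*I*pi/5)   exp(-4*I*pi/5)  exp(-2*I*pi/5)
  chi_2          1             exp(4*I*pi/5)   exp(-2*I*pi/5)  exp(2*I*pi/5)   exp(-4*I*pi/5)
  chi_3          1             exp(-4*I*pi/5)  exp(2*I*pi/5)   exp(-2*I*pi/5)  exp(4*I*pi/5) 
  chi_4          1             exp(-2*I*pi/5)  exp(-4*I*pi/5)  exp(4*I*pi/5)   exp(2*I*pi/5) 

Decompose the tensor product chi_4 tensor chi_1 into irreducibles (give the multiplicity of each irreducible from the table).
chi_4 tensor chi_1 = chi_0 (all other irreducibles have multiplicity 0).

Working: The character of a tensor product is the pointwise product (chi_4 * chi_1)(C) = chi_4(C) * chi_1(C):
  {0}: (1)*(1), {1}: (exp(-2*I*pi/5))*(exp(2*I*pi/5)), {2}: (exp(-4*I*pi/5))*(exp(4*I*pi/5)), {3}: (exp(4*I*pi/5))*(exp(-4*I*pi/5)), {4}: (exp(2*I*pi/5))*(exp(-2*I*pi/5))
so (chi_4 * chi_1) takes values
  {0} -> 1, {1} -> 1, {2} -> 1, {3} -> 1, {4} -> 1.
Now take the inner product of this character with each irreducible chi from the table, <chi_4*chi_1, chi> = (1/5) sum_C |C| (chi_4*chi_1)(C) conj(chi(C)):
  <chi_4*chi_1, chi_0> = (1/5)[1*(1)*conj(1) + 1*(1)*conj(1) + 1*(1)*conj(1) + 1*(1)*conj(1) + 1*(1)*conj(1)]
      = (1/5)[(1) + (1) + (1) + (1) + (1)] = 5/5 = 1
  <chi_4*chi_1, chi_1> = (1/5)[1*(1)*conj(1) + 1*(1)*conj(exp(2*I*pi/5)) + 1*(1)*conj(exp(4*I*pi/5)) + 1*(1)*conj(exp(-4*I*pi/5)) + 1*(1)*conj(exp(-2*I*pi/5))]
      = (1/5)[(1) + (exp(-2*I*pi/5)) + (exp(-4*I*pi/5)) + (exp(4*I*pi/5)) + (exp(2*I*pi/5))] = 0/5 = 0
  <chi_4*chi_1, chi_2> = (1/5)[1*(1)*conj(1) + 1*(1)*conj(exp(4*I*pi/5)) + 1*(1)*conj(exp(-2*I*pi/5)) + 1*(1)*conj(exp(2*I*pi/5)) + 1*(1)*conj(exp(-4*I*pi/5))]
      = (1/5)[(1) + (exp(-4*I*pi/5)) + (exp(2*I*pi/5)) + (exp(-2*I*pi/5)) + (exp(4*I*pi/5))] = 0/5 = 0
  <chi_4*chi_1, chi_3> = (1/5)[1*(1)*conj(1) + 1*(1)*conj(exp(-4*I*pi/5)) + 1*(1)*conj(exp(2*I*pi/5)) + 1*(1)*conj(exp(-2*I*pi/5)) + 1*(1)*conj(exp(4*I*pi/5))]
      = (1/5)[(1) + (exp(4*I*pi/5)) + (exp(-2*I*pi/5)) + (exp(2*I*pi/5)) + (exp(-4*I*pi/5))] = 0/5 = 0
  <chi_4*chi_1, chi_4> = (1/5)[1*(1)*conj(1) + 1*(1)*conj(exp(-2*I*pi/5)) + 1*(1)*conj(exp(-4*I*pi/5)) + 1*(1)*conj(exp(4*I*pi/5)) + 1*(1)*conj(exp(2*I*pi/5))]
      = (1/5)[(1) + (exp(2*I*pi/5)) + (exp(4*I*pi/5)) + (exp(-4*I*pi/5)) + (exp(-2*I*pi/5))] = 0/5 = 0
(Exp terms are combined using exp(i*s)*conj(exp(i*t)) = exp(i*(s-t)), and sums of them are collapsed using the identity that for every m > 1 the m distinct m-th roots of unity sum to 0, e.g. 1 + exp(2*I*pi/3) + exp(-2*I*pi/3) = 0.)
Hence the multiplicities are chi_0: 1. Dimension check: dim(chi_4)*dim(chi_1) = 1*1 = 1 and sum (mult * dim) = 1*1 = 1.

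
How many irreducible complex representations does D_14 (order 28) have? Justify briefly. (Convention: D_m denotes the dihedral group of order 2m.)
10

Explanation: The number of irreducible complex representations of a finite group equals its number of conjugacy classes. D_14 has 10 conjugacy classes (n/2 + 3 for n even), so D_14 (order 28) has exactly 10 irreducible complex representations.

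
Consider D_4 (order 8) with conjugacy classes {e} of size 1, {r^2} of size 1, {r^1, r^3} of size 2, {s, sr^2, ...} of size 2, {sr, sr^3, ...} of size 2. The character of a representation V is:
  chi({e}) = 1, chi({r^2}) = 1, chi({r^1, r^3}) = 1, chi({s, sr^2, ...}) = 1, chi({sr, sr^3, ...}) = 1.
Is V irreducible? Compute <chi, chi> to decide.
Irreducible: <chi, chi> = 1.

Working: <chi, chi> = (1/|G|) sum_C |C| * |chi(C)|^2 = (1/8)[1*|1|^2 + 1*|1|^2 + 2*|1|^2 + 2*|1|^2 + 2*|1|^2]
  = (1/8)[(1) + (1) + (2) + (2) + (2)] = 8/8 = 1.
A character is irreducible iff <chi, chi> = 1, so this representation is irreducible.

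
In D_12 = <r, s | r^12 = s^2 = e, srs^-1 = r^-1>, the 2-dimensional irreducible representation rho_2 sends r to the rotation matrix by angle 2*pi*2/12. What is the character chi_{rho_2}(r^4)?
chi_{rho_2}(r^4) = 2*cos(2*pi*2*4/12) = -1

Why: rho_2(r^4) is rotation by angle 2*pi*2*4/12, whose trace is 2*cos(2*pi*2*4/12) = -1.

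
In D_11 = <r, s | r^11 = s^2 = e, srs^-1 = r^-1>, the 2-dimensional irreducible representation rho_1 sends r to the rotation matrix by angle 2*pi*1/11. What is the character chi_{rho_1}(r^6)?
chi_{rho_1}(r^6) = 2*cos(2*pi*1*6/11) = -2*cos(pi/11)

Why: rho_1(r^6) is rotation by angle 2*pi*1*6/11, whose trace is 2*cos(2*pi*1*6/11) = -2*cos(pi/11).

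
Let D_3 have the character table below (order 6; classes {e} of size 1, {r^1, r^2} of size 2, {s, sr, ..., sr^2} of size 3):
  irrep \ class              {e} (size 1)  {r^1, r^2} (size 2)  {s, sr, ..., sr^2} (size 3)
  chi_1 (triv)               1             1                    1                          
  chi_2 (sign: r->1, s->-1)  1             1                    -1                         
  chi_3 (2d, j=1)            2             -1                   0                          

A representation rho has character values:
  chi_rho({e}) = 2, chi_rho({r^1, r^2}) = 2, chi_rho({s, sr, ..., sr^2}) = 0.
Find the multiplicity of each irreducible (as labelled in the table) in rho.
Multiplicities: chi_1: 1, chi_2: 1, chi_3: 0.

Working: Use <chi_rho, chi> = (1/|G|) sum_C |C| * chi_rho(C) * conj(chi(C)) with |G| = 6 for each irreducible chi in the table:
  <chi_rho, chi_1> = (1/6)[1*(2)*conj(1) + 2*(2)*conj(1) + 3*(0)*conj(1)]
      = (1/6)[(2) + (4) + (0)] = 6/6 = 1
  <chi_rho, chi_2> = (1/6)[1*(2)*conj(1) + 2*(2)*conj(1) + 3*(0)*conj(-1)]
      = (1/6)[(2) + (4) + (0)] = 6/6 = 1
  <chi_rho, chi_3> = (1/6)[1*(2)*conj(2) + 2*(2)*conj(-1) + 3*(0)*conj(0)]
      = (1/6)[(4) + (-4) + (0)] = 0/6 = 0
Dimension check: dim(rho) = sum (mult * dim) = 1*1 + 1*1 + 0*2 = 2 = chi_rho(e) = 2.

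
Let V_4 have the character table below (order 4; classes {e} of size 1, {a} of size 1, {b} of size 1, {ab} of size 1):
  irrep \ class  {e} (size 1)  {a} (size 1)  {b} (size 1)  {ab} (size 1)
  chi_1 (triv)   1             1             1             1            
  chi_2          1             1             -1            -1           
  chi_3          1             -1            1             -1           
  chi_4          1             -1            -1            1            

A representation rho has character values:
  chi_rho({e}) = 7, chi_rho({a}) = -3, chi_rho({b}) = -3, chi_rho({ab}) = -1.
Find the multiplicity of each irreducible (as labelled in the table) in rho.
Multiplicities: chi_1: 0, chi_2: 2, chi_3: 2, chi_4: 3.

Why: Use <chi_rho, chi> = (1/|G|) sum_C |C| * chi_rho(C) * conj(chi(C)) with |G| = 4 for each irreducible chi in the table:
  <chi_rho, chi_1> = (1/4)[1*(7)*conj(1) + 1*(-3)*conj(1) + 1*(-3)*conj(1) + 1*(-1)*conj(1)]
      = (1/4)[(7) + (-3) + (-3) + (-1)] = 0/4 = 0
  <chi_rho, chi_2> = (1/4)[1*(7)*conj(1) + 1*(-3)*conj(1) + 1*(-3)*conj(-1) + 1*(-1)*conj(-1)]
      = (1/4)[(7) + (-3) + (3) + (1)] = 8/4 = 2
  <chi_rho, chi_3> = (1/4)[1*(7)*conj(1) + 1*(-3)*conj(-1) + 1*(-3)*conj(1) + 1*(-1)*conj(-1)]
      = (1/4)[(7) + (3) + (-3) + (1)] = 8/4 = 2
  <chi_rho, chi_4> = (1/4)[1*(7)*conj(1) + 1*(-3)*conj(-1) + 1*(-3)*conj(-1) + 1*(-1)*conj(1)]
      = (1/4)[(7) + (3) + (3) + (-1)] = 12/4 = 3
Dimension check: dim(rho) = sum (mult * dim) = 0*1 + 2*1 + 2*1 + 3*1 = 7 = chi_rho(e) = 7.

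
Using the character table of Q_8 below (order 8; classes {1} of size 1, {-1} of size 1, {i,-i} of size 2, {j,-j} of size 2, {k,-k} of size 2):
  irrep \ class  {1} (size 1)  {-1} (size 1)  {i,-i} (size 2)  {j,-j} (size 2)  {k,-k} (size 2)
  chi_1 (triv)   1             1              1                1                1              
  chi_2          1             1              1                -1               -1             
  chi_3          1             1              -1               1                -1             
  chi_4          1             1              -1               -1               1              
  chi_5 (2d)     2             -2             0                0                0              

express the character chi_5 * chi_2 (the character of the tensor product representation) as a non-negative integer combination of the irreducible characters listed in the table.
chi_5 tensor chi_2 = chi_5 (all other irreducibles have multiplicity 0).

Explanation: The character of a tensor product is the pointwise product (chi_5 * chi_2)(C) = chi_5(C) * chi_2(C):
  {1}: (2)*(1), {-1}: (-2)*(1), {i,-i}: (0)*(1), {j,-j}: (0)*(-1), {k,-k}: (0)*(-1)
so (chi_5 * chi_2) takes values
  {1} -> 2, {-1} -> -2, {i,-i} -> 0, {j,-j} -> 0, {k,-k} -> 0.
Now take the inner product of this character with each irreducible chi from the table, <chi_5*chi_2, chi> = (1/8) sum_C |C| (chi_5*chi_2)(C) conj(chi(C)):
  <chi_5*chi_2, chi_1> = (1/8)[1*(2)*conj(1) + 1*(-2)*conj(1) + 2*(0)*conj(1) + 2*(0)*conj(1) + 2*(0)*conj(1)]
      = (1/8)[(2) + (-2) + (0) + (0) + (0)] = 0/8 = 0
  <chi_5*chi_2, chi_2> = (1/8)[1*(2)*conj(1) + 1*(-2)*conj(1) + 2*(0)*conj(1) + 2*(0)*conj(-1) + 2*(0)*conj(-1)]
      = (1/8)[(2) + (-2) + (0) + (0) + (0)] = 0/8 = 0
  <chi_5*chi_2, chi_3> = (1/8)[1*(2)*conj(1) + 1*(-2)*conj(1) + 2*(0)*conj(-1) + 2*(0)*conj(1) + 2*(0)*conj(-1)]
      = (1/8)[(2) + (-2) + (0) + (0) + (0)] = 0/8 = 0
  <chi_5*chi_2, chi_4> = (1/8)[1*(2)*conj(1) + 1*(-2)*conj(1) + 2*(0)*conj(-1) + 2*(0)*conj(-1) + 2*(0)*conj(1)]
      = (1/8)[(2) + (-2) + (0) + (0) + (0)] = 0/8 = 0
  <chi_5*chi_2, chi_5> = (1/8)[1*(2)*conj(2) + 1*(-2)*conj(-2) + 2*(0)*conj(0) + 2*(0)*conj(0) + 2*(0)*conj(0)]
      = (1/8)[(4) + (4) + (0) + (0) + (0)] = 8/8 = 1
Hence the multiplicities are chi_5: 1. Dimension check: dim(chi_5)*dim(chi_2) = 2*1 = 2 and sum (mult * dim) = 1*2 = 2.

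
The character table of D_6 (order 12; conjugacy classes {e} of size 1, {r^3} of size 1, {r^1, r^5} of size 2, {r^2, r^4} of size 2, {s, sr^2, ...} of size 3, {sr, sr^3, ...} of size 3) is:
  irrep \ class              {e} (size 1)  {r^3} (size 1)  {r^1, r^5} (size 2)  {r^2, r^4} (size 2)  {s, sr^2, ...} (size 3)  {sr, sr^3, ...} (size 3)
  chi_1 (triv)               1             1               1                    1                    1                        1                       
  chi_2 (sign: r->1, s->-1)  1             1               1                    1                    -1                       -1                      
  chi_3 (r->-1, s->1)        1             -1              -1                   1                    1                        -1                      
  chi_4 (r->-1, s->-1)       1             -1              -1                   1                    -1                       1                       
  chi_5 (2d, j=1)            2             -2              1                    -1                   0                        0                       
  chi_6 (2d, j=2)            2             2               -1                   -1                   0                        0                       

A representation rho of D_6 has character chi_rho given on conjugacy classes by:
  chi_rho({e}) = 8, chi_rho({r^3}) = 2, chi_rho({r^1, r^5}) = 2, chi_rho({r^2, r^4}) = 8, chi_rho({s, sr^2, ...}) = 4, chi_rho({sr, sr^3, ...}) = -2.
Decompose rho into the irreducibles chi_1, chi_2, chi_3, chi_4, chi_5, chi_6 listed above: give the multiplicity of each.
Multiplicities: chi_1: 3, chi_2: 2, chi_3: 3, chi_4: 0, chi_5: 0, chi_6: 0.

Details: Use <chi_rho, chi> = (1/|G|) sum_C |C| * chi_rho(C) * conj(chi(C)) with |G| = 12 for each irreducible chi in the table:
  <chi_rho, chi_1> = (1/12)[1*(8)*conj(1) + 1*(2)*conj(1) + 2*(2)*conj(1) + 2*(8)*conj(1) + 3*(4)*conj(1) + 3*(-2)*conj(1)]
      = (1/12)[(8) + (2) + (4) + (16) + (12) + (-6)] = 36/12 = 3
  <chi_rho, chi_2> = (1/12)[1*(8)*conj(1) + 1*(2)*conj(1) + 2*(2)*conj(1) + 2*(8)*conj(1) + 3*(4)*conj(-1) + 3*(-2)*conj(-1)]
      = (1/12)[(8) + (2) + (4) + (16) + (-12) + (6)] = 24/12 = 2
  <chi_rho, chi_3> = (1/12)[1*(8)*conj(1) + 1*(2)*conj(-1) + 2*(2)*conj(-1) + 2*(8)*conj(1) + 3*(4)*conj(1) + 3*(-2)*conj(-1)]
      = (1/12)[(8) + (-2) + (-4) + (16) + (12) + (6)] = 36/12 = 3
  <chi_rho, chi_4> = (1/12)[1*(8)*conj(1) + 1*(2)*conj(-1) + 2*(2)*conj(-1) + 2*(8)*conj(1) + 3*(4)*conj(-1) + 3*(-2)*conj(1)]
      = (1/12)[(8) + (-2) + (-4) + (16) + (-12) + (-6)] = 0/12 = 0
  <chi_rho, chi_5> = (1/12)[1*(8)*conj(2) + 1*(2)*conj(-2) + 2*(2)*conj(1) + 2*(8)*conj(-1) + 3*(4)*conj(0) + 3*(-2)*conj(0)]
      = (1/12)[(16) + (-4) + (4) + (-16) + (0) + (0)] = 0/12 = 0
  <chi_rho, chi_6> = (1/12)[1*(8)*conj(2) + 1*(2)*conj(2) + 2*(2)*conj(-1) + 2*(8)*conj(-1) + 3*(4)*conj(0) + 3*(-2)*conj(0)]
      = (1/12)[(16) + (4) + (-4) + (-16) + (0) + (0)] = 0/12 = 0
Dimension check: dim(rho) = sum (mult * dim) = 3*1 + 2*1 + 3*1 + 0*1 + 0*2 + 0*2 = 8 = chi_rho(e) = 8.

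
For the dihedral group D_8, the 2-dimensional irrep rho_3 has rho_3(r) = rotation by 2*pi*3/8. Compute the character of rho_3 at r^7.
chi_{rho_3}(r^7) = 2*cos(2*pi*3*7/8) = -sqrt(2)

Reasoning: rho_3(r^7) is rotation by angle 2*pi*3*7/8, whose trace is 2*cos(2*pi*3*7/8) = -sqrt(2).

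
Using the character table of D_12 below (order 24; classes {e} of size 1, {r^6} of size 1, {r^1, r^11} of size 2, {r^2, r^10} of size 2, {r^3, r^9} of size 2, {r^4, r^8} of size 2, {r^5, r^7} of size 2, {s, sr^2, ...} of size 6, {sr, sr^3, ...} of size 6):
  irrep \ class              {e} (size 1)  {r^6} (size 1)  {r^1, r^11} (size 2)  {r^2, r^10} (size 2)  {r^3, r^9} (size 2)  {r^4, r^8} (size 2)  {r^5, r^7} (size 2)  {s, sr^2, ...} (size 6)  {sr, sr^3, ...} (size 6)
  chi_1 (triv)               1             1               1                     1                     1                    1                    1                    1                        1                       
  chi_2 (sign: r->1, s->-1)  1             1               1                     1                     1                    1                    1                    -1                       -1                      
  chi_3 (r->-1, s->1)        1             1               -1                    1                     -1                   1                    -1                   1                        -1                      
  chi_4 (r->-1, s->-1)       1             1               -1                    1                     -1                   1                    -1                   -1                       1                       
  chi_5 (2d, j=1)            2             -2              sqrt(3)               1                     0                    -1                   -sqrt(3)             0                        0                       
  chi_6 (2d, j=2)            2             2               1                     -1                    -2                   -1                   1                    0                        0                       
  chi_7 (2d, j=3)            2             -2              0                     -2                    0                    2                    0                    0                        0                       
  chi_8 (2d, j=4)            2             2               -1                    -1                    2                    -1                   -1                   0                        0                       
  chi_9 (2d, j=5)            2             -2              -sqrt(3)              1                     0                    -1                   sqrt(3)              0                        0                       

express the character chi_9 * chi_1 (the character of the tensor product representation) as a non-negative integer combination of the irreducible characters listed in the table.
chi_9 tensor chi_1 = chi_9 (all other irreducibles have multiplicity 0).

Solution. The character of a tensor product is the pointwise product (chi_9 * chi_1)(C) = chi_9(C) * chi_1(C):
  {e}: (2)*(1), {r^6}: (-2)*(1), {r^1, r^11}: (-sqrt(3))*(1), {r^2, r^10}: (1)*(1), {r^3, r^9}: (0)*(1), {r^4, r^8}: (-1)*(1), {r^5, r^7}: (sqrt(3))*(1), {s, sr^2, ...}: (0)*(1), {sr, sr^3, ...}: (0)*(1)
so (chi_9 * chi_1) takes values
  {e} -> 2, {r^6} -> -2, {r^1, r^11} -> -sqrt(3), {r^2, r^10} -> 1, {r^3, r^9} -> 0, {r^4, r^8} -> -1, {r^5, r^7} -> sqrt(3), {s, sr^2, ...} -> 0, {sr, sr^3, ...} -> 0.
Now take the inner product of this character with each irreducible chi from the table, <chi_9*chi_1, chi> = (1/24) sum_C |C| (chi_9*chi_1)(C) conj(chi(C)):
  <chi_9*chi_1, chi_1> = (1/24)[1*(2)*conj(1) + 1*(-2)*conj(1) + 2*(-sqrt(3))*conj(1) + 2*(1)*conj(1) + 2*(0)*conj(1) + 2*(-1)*conj(1) + 2*(sqrt(3))*conj(1) + 6*(0)*conj(1) + 6*(0)*conj(1)]
      = (1/24)[(2) + (-2) + (-2*sqrt(3)) + (2) + (0) + (-2) + (2*sqrt(3)) + (0) + (0)] = 0/24 = 0
  <chi_9*chi_1, chi_2> = (1/24)[1*(2)*conj(1) + 1*(-2)*conj(1) + 2*(-sqrt(3))*conj(1) + 2*(1)*conj(1) + 2*(0)*conj(1) + 2*(-1)*conj(1) + 2*(sqrt(3))*conj(1) + 6*(0)*conj(-1) + 6*(0)*conj(-1)]
      = (1/24)[(2) + (-2) + (-2*sqrt(3)) + (2) + (0) + (-2) + (2*sqrt(3)) + (0) + (0)] = 0/24 = 0
  <chi_9*chi_1, chi_3> = (1/24)[1*(2)*conj(1) + 1*(-2)*conj(1) + 2*(-sqrt(3))*conj(-1) + 2*(1)*conj(1) + 2*(0)*conj(-1) + 2*(-1)*conj(1) + 2*(sqrt(3))*conj(-1) + 6*(0)*conj(1) + 6*(0)*conj(-1)]
      = (1/24)[(2) + (-2) + (2*sqrt(3)) + (2) + (0) + (-2) + (-2*sqrt(3)) + (0) + (0)] = 0/24 = 0
  <chi_9*chi_1, chi_4> = (1/24)[1*(2)*conj(1) + 1*(-2)*conj(1) + 2*(-sqrt(3))*conj(-1) + 2*(1)*conj(1) + 2*(0)*conj(-1) + 2*(-1)*conj(1) + 2*(sqrt(3))*conj(-1) + 6*(0)*conj(-1) + 6*(0)*conj(1)]
      = (1/24)[(2) + (-2) + (2*sqrt(3)) + (2) + (0) + (-2) + (-2*sqrt(3)) + (0) + (0)] = 0/24 = 0
  <chi_9*chi_1, chi_5> = (1/24)[1*(2)*conj(2) + 1*(-2)*conj(-2) + 2*(-sqrt(3))*conj(sqrt(3)) + 2*(1)*conj(1) + 2*(0)*conj(0) + 2*(-1)*conj(-1) + 2*(sqrt(3))*conj(-sqrt(3)) + 6*(0)*conj(0) + 6*(0)*conj(0)]
      = (1/24)[(4) + (4) + (-6) + (2) + (0) + (2) + (-6) + (0) + (0)] = 0/24 = 0
  <chi_9*chi_1, chi_6> = (1/24)[1*(2)*conj(2) + 1*(-2)*conj(2) + 2*(-sqrt(3))*conj(1) + 2*(1)*conj(-1) + 2*(0)*conj(-2) + 2*(-1)*conj(-1) + 2*(sqrt(3))*conj(1) + 6*(0)*conj(0) + 6*(0)*conj(0)]
      = (1/24)[(4) + (-4) + (-2*sqrt(3)) + (-2) + (0) + (2) + (2*sqrt(3)) + (0) + (0)] = 0/24 = 0
  <chi_9*chi_1, chi_7> = (1/24)[1*(2)*conj(2) + 1*(-2)*conj(-2) + 2*(-sqrt(3))*conj(0) + 2*(1)*conj(-2) + 2*(0)*conj(0) + 2*(-1)*conj(2) + 2*(sqrt(3))*conj(0) + 6*(0)*conj(0) + 6*(0)*conj(0)]
      = (1/24)[(4) + (4) + (0) + (-4) + (0) + (-4) + (0) + (0) + (0)] = 0/24 = 0
  <chi_9*chi_1, chi_8> = (1/24)[1*(2)*conj(2) + 1*(-2)*conj(2) + 2*(-sqrt(3))*conj(-1) + 2*(1)*conj(-1) + 2*(0)*conj(2) + 2*(-1)*conj(-1) + 2*(sqrt(3))*conj(-1) + 6*(0)*conj(0) + 6*(0)*conj(0)]
      = (1/24)[(4) + (-4) + (2*sqrt(3)) + (-2) + (0) + (2) + (-2*sqrt(3)) + (0) + (0)] = 0/24 = 0
  <chi_9*chi_1, chi_9> = (1/24)[1*(2)*conj(2) + 1*(-2)*conj(-2) + 2*(-sqrt(3))*conj(-sqrt(3)) + 2*(1)*conj(1) + 2*(0)*conj(0) + 2*(-1)*conj(-1) + 2*(sqrt(3))*conj(sqrt(3)) + 6*(0)*conj(0) + 6*(0)*conj(0)]
      = (1/24)[(4) + (4) + (6) + (2) + (0) + (2) + (6) + (0) + (0)] = 24/24 = 1
Hence the multiplicities are chi_9: 1. Dimension check: dim(chi_9)*dim(chi_1) = 2*1 = 2 and sum (mult * dim) = 1*2 = 2.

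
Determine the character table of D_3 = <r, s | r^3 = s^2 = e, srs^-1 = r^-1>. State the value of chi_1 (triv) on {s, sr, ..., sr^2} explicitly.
Conjugacy classes: {e} of size 1, {r^1, r^2} of size 2, {s, sr, ..., sr^2} of size 3.
Character table:
  irrep \ class              {e} (size 1)  {r^1, r^2} (size 2)  {s, sr, ..., sr^2} (size 3)
  chi_1 (triv)               1             1                    1                          
  chi_2 (sign: r->1, s->-1)  1             1                    -1                         
  chi_3 (2d, j=1)            2             -1                   0                          

Spot check: chi_1 (triv) on {s, sr, ..., sr^2} = 1.

Justification: D_3 has order 2*3 = 6 with 3 conjugacy classes, hence 3 irreducibles. Sum of squared dims 1 + 1 + 4 = 6 = |G|. Linear characters come from the abelianisation; the 2-dimensional irreps have character r^k -> 2*cos(2*pi*j*k/3), reflections -> 0.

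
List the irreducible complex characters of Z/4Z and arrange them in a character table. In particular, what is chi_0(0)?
Character table of Z/4Z (irreps indexed chi_0,...,chi_3 with chi_k(m) = zeta_4^(k*m), zeta_4 = exp(2*pi*i/4)):
  irrep \ class  {0} (size 1)  {1} (size 1)  {2} (size 1)  {3} (size 1)
  chi_0          1             1             1             1           
  chi_1          1             I             -1            -I          
  chi_2          1             -1            1             -1          
  chi_3          1             -I            -1            I           

Spot check: chi_0(0) = zeta_4^(0*0) = zeta_4^0 = 1.

Working: Z/4Z is abelian, so all 4 irreducible complex representations are 1-dimensional. They are given by chi_k(m) = zeta_4^(k*m) for k = 0,...,3. Row orthogonality: sum_m chi_k(m) conj(chi_l(m)) = 4 * [k = l].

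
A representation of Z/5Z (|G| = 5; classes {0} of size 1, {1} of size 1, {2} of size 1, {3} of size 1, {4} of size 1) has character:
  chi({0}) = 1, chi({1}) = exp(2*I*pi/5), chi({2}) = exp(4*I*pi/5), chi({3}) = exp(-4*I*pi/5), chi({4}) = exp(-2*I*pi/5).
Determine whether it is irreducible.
Irreducible: <chi, chi> = 1.

Explanation: <chi, chi> = (1/|G|) sum_C |C| * |chi(C)|^2 = (1/5)[1*|1|^2 + 1*|exp(2*I*pi/5)|^2 + 1*|exp(4*I*pi/5)|^2 + 1*|exp(-4*I*pi/5)|^2 + 1*|exp(-2*I*pi/5)|^2]
  = (1/5)[(1) + (1) + (1) + (1) + (1)] = 5/5 = 1.
(Exp terms are combined using exp(i*s)*conj(exp(i*t)) = exp(i*(s-t)), and sums of them are collapsed using the identity that for every m > 1 the m distinct m-th roots of unity sum to 0, e.g. 1 + exp(2*I*pi/3) + exp(-2*I*pi/3) = 0.)
A character is irreducible iff <chi, chi> = 1, so this representation is irreducible.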